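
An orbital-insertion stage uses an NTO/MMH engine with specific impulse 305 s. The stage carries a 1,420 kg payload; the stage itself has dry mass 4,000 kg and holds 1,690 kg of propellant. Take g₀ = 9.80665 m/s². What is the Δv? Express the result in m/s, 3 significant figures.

Δv ≈ 812 m/s

v_e = Isp · g₀ = 305 × 9.80665 = 2991.0 m/s.
m₀ = payload + dry + propellant = 1,420 + 4,000 + 1,690 = 7,110 kg.
m_f = payload + dry = 1,420 + 4,000 = 5,420 kg.
By the Tsiolkovsky rocket equation, Δv = v_e · ln(m₀/m_f) = 2991.0 × ln(1.312) = 2991.0 × 0.2714 ≈ 811.8 m/s.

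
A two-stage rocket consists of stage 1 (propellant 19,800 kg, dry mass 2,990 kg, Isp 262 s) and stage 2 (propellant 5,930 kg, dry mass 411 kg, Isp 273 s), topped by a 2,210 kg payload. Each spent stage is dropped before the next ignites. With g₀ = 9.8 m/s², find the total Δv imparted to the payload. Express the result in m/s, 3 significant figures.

Δv ≈ 5730 m/s

Ignition mass of stage 1 = 19,800+2,990 + 5,930+411 + 2,210 = 31,341 kg.
Stage 1: m₀ = 31,341 kg, m_f = 31,341 − 19,800 = 11,541 kg; Δv = 262×9.8×ln(2.716) = 2567.6×0.9990 ≈ 2565 m/s.
Stage 2: m₀ = 8,551 kg, m_f = 8,551 − 5,930 = 2,621 kg; Δv = 273×9.8×ln(3.262) = 2675.4×1.1825 ≈ 3164 m/s.
Total Δv = 2565 + 3164 = 5729 m/s.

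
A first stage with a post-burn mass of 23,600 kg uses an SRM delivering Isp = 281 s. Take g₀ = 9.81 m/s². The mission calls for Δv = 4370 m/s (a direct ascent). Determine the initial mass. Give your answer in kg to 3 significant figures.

initial mass ≈ 115000 kg

v_e = Isp · g₀ = 281 × 9.81 = 2756.6 m/s.
Rocket equation: m₀/m_f = exp(Δv / v_e) = exp(4370 / 2756.6) = exp(1.5853) = 4.8807.
m₀ = m_f × 4.8807 = 23,600 × 4.8807 = 115,185 kg.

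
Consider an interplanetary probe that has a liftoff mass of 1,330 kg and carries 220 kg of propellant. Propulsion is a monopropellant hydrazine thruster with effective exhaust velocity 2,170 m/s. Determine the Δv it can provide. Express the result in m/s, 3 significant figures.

m_f = m₀ − m_prop = 1,330 − 220 = 1,110 kg.
Δv = v_e · ln(m₀/m_f) = 2170.0 × ln(1.198) = 2170.0 × 0.1808 ≈ 392.4 m/s.

Δv ≈ 392 m/s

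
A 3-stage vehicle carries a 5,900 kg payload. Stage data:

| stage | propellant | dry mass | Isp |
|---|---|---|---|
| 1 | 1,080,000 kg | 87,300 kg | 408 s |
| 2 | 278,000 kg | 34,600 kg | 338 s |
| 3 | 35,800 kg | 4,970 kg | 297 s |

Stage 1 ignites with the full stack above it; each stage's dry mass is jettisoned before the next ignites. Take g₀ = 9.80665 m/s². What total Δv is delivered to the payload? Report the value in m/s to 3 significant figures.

Ignition mass of stage 1 = 1,080,000+87,300 + 278,000+34,600 + 35,800+4,970 + 5,900 = 1,526,570 kg.
Stage 1: m₀ = 1,526,570 kg, m_f = 1,526,570 − 1,080,000 = 446,570 kg; Δv = 408×9.80665×ln(3.418) = 4001.1×1.2292 ≈ 4918 m/s.
Stage 2: m₀ = 359,270 kg, m_f = 359,270 − 278,000 = 81,270 kg; Δv = 338×9.80665×ln(4.421) = 3314.6×1.4863 ≈ 4927 m/s.
Stage 3: m₀ = 46,670 kg, m_f = 46,670 − 35,800 = 10,870 kg; Δv = 297×9.80665×ln(4.293) = 2912.6×1.4571 ≈ 4244 m/s.
Total Δv = 4918 + 4927 + 4244 = 14089 m/s.

Δv ≈ 14100 m/s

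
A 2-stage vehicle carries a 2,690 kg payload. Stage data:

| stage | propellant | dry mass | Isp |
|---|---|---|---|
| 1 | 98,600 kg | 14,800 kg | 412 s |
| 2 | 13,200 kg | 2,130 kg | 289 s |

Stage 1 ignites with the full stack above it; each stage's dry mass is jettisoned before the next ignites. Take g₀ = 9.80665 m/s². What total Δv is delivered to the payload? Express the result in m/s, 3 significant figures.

Δv ≈ 9340 m/s

Ignition mass of stage 1 = 98,600+14,800 + 13,200+2,130 + 2,690 = 131,420 kg.
Stage 1: m₀ = 131,420 kg, m_f = 131,420 − 98,600 = 32,820 kg; Δv = 412×9.80665×ln(4.004) = 4040.3×1.3874 ≈ 5605 m/s.
Stage 2: m₀ = 18,020 kg, m_f = 18,020 − 13,200 = 4,820 kg; Δv = 289×9.80665×ln(3.739) = 2834.1×1.3187 ≈ 3737 m/s.
Total Δv = 5605 + 3737 = 9342 m/s.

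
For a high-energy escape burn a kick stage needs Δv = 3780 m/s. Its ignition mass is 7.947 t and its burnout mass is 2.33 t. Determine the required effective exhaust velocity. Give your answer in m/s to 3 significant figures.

ln(m₀/m_f) = ln(7947/2330) = ln(3.411) = 1.2269.
v_e = Δv / ln(m₀/m_f) = 3780 / 1.2269 = 3080.9 m/s.

v_e ≈ 3080 m/s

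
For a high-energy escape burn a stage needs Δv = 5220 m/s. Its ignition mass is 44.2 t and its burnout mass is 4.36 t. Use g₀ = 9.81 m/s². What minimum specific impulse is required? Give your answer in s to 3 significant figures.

ln(m₀/m_f) = ln(44200/4360) = ln(10.14) = 2.3163.
v_e = Δv / ln(m₀/m_f) = 5220 / 2.3163 = 2253.6 m/s.
Isp = v_e / g₀ = 2253.6 / 9.81 = 229.7 s.

Isp ≈ 230 s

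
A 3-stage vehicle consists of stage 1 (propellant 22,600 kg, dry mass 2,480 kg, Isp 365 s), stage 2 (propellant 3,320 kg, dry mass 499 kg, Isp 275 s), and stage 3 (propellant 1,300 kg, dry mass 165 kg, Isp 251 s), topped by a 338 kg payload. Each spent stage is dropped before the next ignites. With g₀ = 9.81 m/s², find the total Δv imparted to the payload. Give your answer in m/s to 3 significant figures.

Δv ≈ 10300 m/s

Ignition mass of stage 1 = 22,600+2,480 + 3,320+499 + 1,300+165 + 338 = 30,702 kg.
Stage 1: m₀ = 30,702 kg, m_f = 30,702 − 22,600 = 8,102 kg; Δv = 365×9.81×ln(3.789) = 3580.7×1.3322 ≈ 4770 m/s.
Stage 2: m₀ = 5,622 kg, m_f = 5,622 − 3,320 = 2,302 kg; Δv = 275×9.81×ln(2.442) = 2697.8×0.8929 ≈ 2409 m/s.
Stage 3: m₀ = 1,803 kg, m_f = 1,803 − 1,300 = 503 kg; Δv = 251×9.81×ln(3.584) = 2462.3×1.2766 ≈ 3143 m/s.
Total Δv = 4770 + 2409 + 3143 = 10322 m/s.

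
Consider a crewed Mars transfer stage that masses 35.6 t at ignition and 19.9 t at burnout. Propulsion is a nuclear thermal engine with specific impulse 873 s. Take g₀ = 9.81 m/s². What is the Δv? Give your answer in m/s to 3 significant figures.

v_e = Isp · g₀ = 873 × 9.81 = 8564.1 m/s.
Rocket equation: Δv = v_e · ln(m₀/m_f) = 8564.1 × ln(1.789) = 8564.1 × 0.5816 ≈ 4981.1 m/s.

Δv ≈ 4980 m/s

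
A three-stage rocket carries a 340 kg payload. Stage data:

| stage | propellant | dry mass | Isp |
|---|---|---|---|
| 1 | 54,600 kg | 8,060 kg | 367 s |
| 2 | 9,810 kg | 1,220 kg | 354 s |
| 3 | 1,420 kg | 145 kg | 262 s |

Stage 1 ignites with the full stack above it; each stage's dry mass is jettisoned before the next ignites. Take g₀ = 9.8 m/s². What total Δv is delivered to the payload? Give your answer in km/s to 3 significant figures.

Ignition mass of stage 1 = 54,600+8,060 + 9,810+1,220 + 1,420+145 + 340 = 75,595 kg.
Stage 1: m₀ = 75,595 kg, m_f = 75,595 − 54,600 = 20,995 kg; Δv = 367×9.8×ln(3.601) = 3596.6×1.2811 ≈ 4608 m/s.
Stage 2: m₀ = 12,935 kg, m_f = 12,935 − 9,810 = 3,125 kg; Δv = 354×9.8×ln(4.139) = 3469.2×1.4205 ≈ 4928 m/s.
Stage 3: m₀ = 1,905 kg, m_f = 1,905 − 1,420 = 485 kg; Δv = 262×9.8×ln(3.928) = 2567.6×1.3681 ≈ 3513 m/s.
Total Δv = 4608 + 4928 + 3513 = 13049 m/s.

Δv ≈ 13.0 km/s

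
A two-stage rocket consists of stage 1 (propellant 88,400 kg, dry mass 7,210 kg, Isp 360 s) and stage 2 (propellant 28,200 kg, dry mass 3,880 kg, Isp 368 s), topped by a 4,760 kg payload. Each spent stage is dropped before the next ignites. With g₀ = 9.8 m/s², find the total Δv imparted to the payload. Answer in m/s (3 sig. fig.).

Δv ≈ 9110 m/s

Ignition mass of stage 1 = 88,400+7,210 + 28,200+3,880 + 4,760 = 132,450 kg.
Stage 1: m₀ = 132,450 kg, m_f = 132,450 − 88,400 = 44,050 kg; Δv = 360×9.8×ln(3.007) = 3528.0×1.1009 ≈ 3884 m/s.
Stage 2: m₀ = 36,840 kg, m_f = 36,840 − 28,200 = 8,640 kg; Δv = 368×9.8×ln(4.264) = 3606.4×1.4502 ≈ 5230 m/s.
Total Δv = 3884 + 5230 = 9114 m/s.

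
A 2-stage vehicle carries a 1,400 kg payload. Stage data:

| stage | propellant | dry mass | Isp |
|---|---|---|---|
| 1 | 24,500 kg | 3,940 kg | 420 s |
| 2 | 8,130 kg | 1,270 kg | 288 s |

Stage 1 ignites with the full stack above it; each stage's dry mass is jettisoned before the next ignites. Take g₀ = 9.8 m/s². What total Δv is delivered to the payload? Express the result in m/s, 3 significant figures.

Ignition mass of stage 1 = 24,500+3,940 + 8,130+1,270 + 1,400 = 39,240 kg.
Stage 1: m₀ = 39,240 kg, m_f = 39,240 − 24,500 = 14,740 kg; Δv = 420×9.8×ln(2.662) = 4116.0×0.9791 ≈ 4030 m/s.
Stage 2: m₀ = 10,800 kg, m_f = 10,800 − 8,130 = 2,670 kg; Δv = 288×9.8×ln(4.045) = 2822.4×1.3975 ≈ 3944 m/s.
Total Δv = 4030 + 3944 = 7974 m/s.

Δv ≈ 7970 m/s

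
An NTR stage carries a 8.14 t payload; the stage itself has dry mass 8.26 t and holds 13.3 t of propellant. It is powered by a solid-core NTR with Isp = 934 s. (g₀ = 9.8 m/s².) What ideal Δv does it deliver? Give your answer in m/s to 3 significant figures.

v_e = Isp · g₀ = 934 × 9.8 = 9153.2 m/s.
m₀ = payload + dry + propellant = 8.14 + 8.26 + 13.3 = 29.7 t.
m_f = payload + dry = 8.14 + 8.26 = 16.4 t.
From the ideal rocket equation, Δv = v_e · ln(m₀/m_f) = 9153.2 × ln(1.811) = 9153.2 × 0.5939 ≈ 5435.8 m/s.

Δv ≈ 5440 m/s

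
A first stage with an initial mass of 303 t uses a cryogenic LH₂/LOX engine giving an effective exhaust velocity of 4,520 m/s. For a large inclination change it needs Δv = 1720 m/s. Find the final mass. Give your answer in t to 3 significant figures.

By the Tsiolkovsky rocket equation, m₀/m_f = exp(Δv / v_e) = exp(1720 / 4520.0) = exp(0.3805) = 1.4631.
m_f = m₀ / 1.4631 = 303 / 1.4631 = 207.095 t.

final mass ≈ 207 t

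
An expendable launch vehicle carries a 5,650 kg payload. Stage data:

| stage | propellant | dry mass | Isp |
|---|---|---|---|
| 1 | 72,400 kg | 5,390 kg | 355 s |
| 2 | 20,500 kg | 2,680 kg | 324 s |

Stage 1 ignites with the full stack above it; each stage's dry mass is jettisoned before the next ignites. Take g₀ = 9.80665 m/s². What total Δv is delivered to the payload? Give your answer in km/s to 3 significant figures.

Δv ≈ 7.90 km/s

Ignition mass of stage 1 = 72,400+5,390 + 20,500+2,680 + 5,650 = 106,620 kg.
Stage 1: m₀ = 106,620 kg, m_f = 106,620 − 72,400 = 34,220 kg; Δv = 355×9.80665×ln(3.116) = 3481.4×1.1365 ≈ 3956 m/s.
Stage 2: m₀ = 28,830 kg, m_f = 28,830 − 20,500 = 8,330 kg; Δv = 324×9.80665×ln(3.461) = 3177.4×1.2416 ≈ 3945 m/s.
Total Δv = 3956 + 3945 = 7901 m/s.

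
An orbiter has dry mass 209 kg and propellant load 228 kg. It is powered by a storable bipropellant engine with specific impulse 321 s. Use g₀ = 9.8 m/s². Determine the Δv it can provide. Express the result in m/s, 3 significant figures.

Δv ≈ 2320 m/s

v_e = Isp · g₀ = 321 × 9.8 = 3145.8 m/s.
m₀ = m_dry + m_prop = 209 + 228 = 437 kg.
Using Δv = v_e ln(m₀/m_f): Δv = v_e · ln(m₀/m_f) = 3145.8 × ln(2.091) = 3145.8 × 0.7376 ≈ 2320.3 m/s.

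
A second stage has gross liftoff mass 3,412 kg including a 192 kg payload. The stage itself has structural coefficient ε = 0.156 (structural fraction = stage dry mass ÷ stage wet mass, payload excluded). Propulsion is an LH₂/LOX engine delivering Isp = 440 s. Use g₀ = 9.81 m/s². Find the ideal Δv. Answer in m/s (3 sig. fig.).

Δv ≈ 6870 m/s

Stage wet mass = m₀ − payload = 3,412 − 192 = 3,220 kg.
Stage dry mass = ε × stage wet mass = 0.156 × 3,220 = 502.32 kg.
Burnout mass m_f = stage dry + payload = 502.32 + 192 = 694.32 kg.
v_e = Isp · g₀ = 440 × 9.81 = 4316.4 m/s.
Δv = v_e · ln(3,412/694.32) = 4316.4 × ln(4.914) = 4316.4 × 1.5921 ≈ 6872 m/s.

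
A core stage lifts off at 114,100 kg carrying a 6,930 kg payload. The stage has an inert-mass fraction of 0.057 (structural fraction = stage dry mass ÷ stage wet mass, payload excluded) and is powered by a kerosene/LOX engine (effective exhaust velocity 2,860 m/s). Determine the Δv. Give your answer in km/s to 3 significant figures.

Stage wet mass = m₀ − payload = 114,100 − 6,930 = 107,170 kg.
Stage dry mass = ε × stage wet mass = 0.057 × 107,170 = 6,108.69 kg.
Burnout mass m_f = stage dry + payload = 6,108.69 + 6,930 = 13,038.69 kg.
Rocket equation: Δv = v_e · ln(114,100/13,038.69) = 2860.0 × ln(8.751) = 2860.0 × 2.1692 ≈ 6204 m/s.

Δv ≈ 6.20 km/s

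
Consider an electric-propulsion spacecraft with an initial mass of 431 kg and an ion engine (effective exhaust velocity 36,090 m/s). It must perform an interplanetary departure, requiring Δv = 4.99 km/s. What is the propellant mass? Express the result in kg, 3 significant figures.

m₀/m_f = exp(Δv / v_e) = exp(4990 / 36090.0) = exp(0.1383) = 1.1483.
m_f = 431 / 1.1483 = 375.337 kg, so propellant = m₀ − m_f = 431 − 375.337 = 55.663 kg.

propellant mass ≈ 55.7 kg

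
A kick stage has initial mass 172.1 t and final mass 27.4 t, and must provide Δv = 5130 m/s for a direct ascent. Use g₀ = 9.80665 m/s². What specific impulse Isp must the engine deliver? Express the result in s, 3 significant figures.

ln(m₀/m_f) = ln(172100/27400) = ln(6.281) = 1.8375.
Using Δv = v_e ln(m₀/m_f): v_e = Δv / ln(m₀/m_f) = 5130 / 1.8375 = 2791.8 m/s.
Isp = v_e / g₀ = 2791.8 / 9.80665 = 284.7 s.

Isp ≈ 285 s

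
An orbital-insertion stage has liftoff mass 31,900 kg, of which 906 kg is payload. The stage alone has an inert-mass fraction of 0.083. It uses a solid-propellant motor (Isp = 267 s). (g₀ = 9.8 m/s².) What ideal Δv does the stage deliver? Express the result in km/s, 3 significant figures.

Stage wet mass = m₀ − payload = 31,900 − 906 = 30,994 kg.
Stage dry mass = ε × stage wet mass = 0.083 × 30,994 = 2,572.5 kg.
Burnout mass m_f = stage dry + payload = 2,572.5 + 906 = 3,478.5 kg.
v_e = Isp · g₀ = 267 × 9.8 = 2616.6 m/s.
Rocket equation: Δv = v_e · ln(31,900/3,478.5) = 2616.6 × ln(9.171) = 2616.6 × 2.2160 ≈ 5798 m/s.

Δv ≈ 5.80 km/s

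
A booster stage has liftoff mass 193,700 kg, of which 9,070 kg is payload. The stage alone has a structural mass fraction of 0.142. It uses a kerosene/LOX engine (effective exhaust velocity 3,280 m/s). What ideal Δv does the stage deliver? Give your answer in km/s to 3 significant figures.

Δv ≈ 5.59 km/s

Stage wet mass = m₀ − payload = 193,700 − 9,070 = 184,630 kg.
Stage dry mass = ε × stage wet mass = 0.142 × 184,630 = 26,217.5 kg.
Burnout mass m_f = stage dry + payload = 26,217.5 + 9,070 = 35,287.5 kg.
By the Tsiolkovsky rocket equation, Δv = v_e · ln(193,700/35,287.5) = 3280.0 × ln(5.489) = 3280.0 × 1.7028 ≈ 5585 m/s.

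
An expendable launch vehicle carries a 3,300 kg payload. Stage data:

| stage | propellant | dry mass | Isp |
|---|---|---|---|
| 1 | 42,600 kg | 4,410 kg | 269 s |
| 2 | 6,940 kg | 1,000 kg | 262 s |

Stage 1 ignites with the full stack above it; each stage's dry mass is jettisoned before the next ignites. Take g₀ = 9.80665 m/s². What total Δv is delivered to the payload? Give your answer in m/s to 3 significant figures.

Ignition mass of stage 1 = 42,600+4,410 + 6,940+1,000 + 3,300 = 58,250 kg.
Stage 1: m₀ = 58,250 kg, m_f = 58,250 − 42,600 = 15,650 kg; Δv = 269×9.80665×ln(3.722) = 2638.0×1.3143 ≈ 3467 m/s.
Stage 2: m₀ = 11,240 kg, m_f = 11,240 − 6,940 = 4,300 kg; Δv = 262×9.80665×ln(2.614) = 2569.3×0.9609 ≈ 2469 m/s.
Total Δv = 3467 + 2469 = 5936 m/s.

Δv ≈ 5940 m/s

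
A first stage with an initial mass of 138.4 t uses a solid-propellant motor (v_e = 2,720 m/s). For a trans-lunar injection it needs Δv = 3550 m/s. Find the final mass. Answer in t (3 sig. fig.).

Rocket equation: m₀/m_f = exp(Δv / v_e) = exp(3550 / 2720.0) = exp(1.3051) = 3.6882.
m_f = m₀ / 3.6882 = 138.4 / 3.6882 = 37.5251 t.

final mass ≈ 37.5 t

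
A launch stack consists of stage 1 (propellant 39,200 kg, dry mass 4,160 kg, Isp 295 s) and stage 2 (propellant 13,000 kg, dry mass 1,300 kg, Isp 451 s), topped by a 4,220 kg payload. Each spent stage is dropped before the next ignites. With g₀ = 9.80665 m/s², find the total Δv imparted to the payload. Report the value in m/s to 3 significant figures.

Δv ≈ 8260 m/s

Ignition mass of stage 1 = 39,200+4,160 + 13,000+1,300 + 4,220 = 61,880 kg.
Stage 1: m₀ = 61,880 kg, m_f = 61,880 − 39,200 = 22,680 kg; Δv = 295×9.80665×ln(2.728) = 2893.0×1.0037 ≈ 2904 m/s.
Stage 2: m₀ = 18,520 kg, m_f = 18,520 − 13,000 = 5,520 kg; Δv = 451×9.80665×ln(3.355) = 4422.8×1.2105 ≈ 5354 m/s.
Total Δv = 2904 + 5354 = 8258 m/s.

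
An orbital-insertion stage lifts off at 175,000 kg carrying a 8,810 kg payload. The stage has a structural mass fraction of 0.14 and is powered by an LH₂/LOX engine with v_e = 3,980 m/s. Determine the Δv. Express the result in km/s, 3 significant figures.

Δv ≈ 6.75 km/s

Stage wet mass = m₀ − payload = 175,000 − 8,810 = 166,190 kg.
Stage dry mass = ε × stage wet mass = 0.14 × 166,190 = 23,266.6 kg.
Burnout mass m_f = stage dry + payload = 23,266.6 + 8,810 = 32,076.6 kg.
From the ideal rocket equation, Δv = v_e · ln(175,000/32,076.6) = 3980.0 × ln(5.456) = 3980.0 × 1.6967 ≈ 6753 m/s.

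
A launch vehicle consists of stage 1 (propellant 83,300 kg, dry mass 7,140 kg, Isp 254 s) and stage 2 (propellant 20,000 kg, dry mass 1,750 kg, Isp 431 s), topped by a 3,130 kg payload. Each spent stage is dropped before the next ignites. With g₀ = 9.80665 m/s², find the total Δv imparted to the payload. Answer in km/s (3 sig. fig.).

Δv ≈ 10.1 km/s

Ignition mass of stage 1 = 83,300+7,140 + 20,000+1,750 + 3,130 = 115,320 kg.
Stage 1: m₀ = 115,320 kg, m_f = 115,320 − 83,300 = 32,020 kg; Δv = 254×9.80665×ln(3.601) = 2490.9×1.2814 ≈ 3192 m/s.
Stage 2: m₀ = 24,880 kg, m_f = 24,880 − 20,000 = 4,880 kg; Δv = 431×9.80665×ln(5.098) = 4226.7×1.6289 ≈ 6885 m/s.
Total Δv = 3192 + 6885 = 10077 m/s.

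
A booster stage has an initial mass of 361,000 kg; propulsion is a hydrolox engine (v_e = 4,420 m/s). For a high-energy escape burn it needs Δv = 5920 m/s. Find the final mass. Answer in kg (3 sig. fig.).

From the ideal rocket equation, m₀/m_f = exp(Δv / v_e) = exp(5920 / 4420.0) = exp(1.3394) = 3.8166.
m_f = m₀ / 3.8166 = 361,000 / 3.8166 = 94,586.8 kg.

final mass ≈ 94600 kg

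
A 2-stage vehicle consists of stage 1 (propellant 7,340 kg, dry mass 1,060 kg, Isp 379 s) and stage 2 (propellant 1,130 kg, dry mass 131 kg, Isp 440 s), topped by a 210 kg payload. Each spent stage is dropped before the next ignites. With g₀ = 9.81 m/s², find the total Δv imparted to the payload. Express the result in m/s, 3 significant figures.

Ignition mass of stage 1 = 7,340+1,060 + 1,130+131 + 210 = 9,871 kg.
Stage 1: m₀ = 9,871 kg, m_f = 9,871 − 7,340 = 2,531 kg; Δv = 379×9.81×ln(3.9) = 3718.0×1.3610 ≈ 5060 m/s.
Stage 2: m₀ = 1,471 kg, m_f = 1,471 − 1,130 = 341 kg; Δv = 440×9.81×ln(4.314) = 4316.4×1.4618 ≈ 6310 m/s.
Total Δv = 5060 + 6310 = 11370 m/s.

Δv ≈ 11400 m/s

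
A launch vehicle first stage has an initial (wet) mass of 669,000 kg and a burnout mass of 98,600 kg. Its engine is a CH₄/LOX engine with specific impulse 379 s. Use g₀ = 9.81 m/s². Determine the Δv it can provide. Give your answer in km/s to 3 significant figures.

Δv ≈ 7.12 km/s

v_e = Isp · g₀ = 379 × 9.81 = 3718.0 m/s.
Using Δv = v_e ln(m₀/m_f): Δv = v_e · ln(m₀/m_f) = 3718.0 × ln(6.785) = 3718.0 × 1.9147 ≈ 7118.9 m/s.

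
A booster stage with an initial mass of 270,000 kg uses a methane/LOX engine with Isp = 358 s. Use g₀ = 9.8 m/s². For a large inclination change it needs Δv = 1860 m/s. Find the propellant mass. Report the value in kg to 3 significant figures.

v_e = Isp · g₀ = 358 × 9.8 = 3508.4 m/s.
m₀/m_f = exp(Δv / v_e) = exp(1860 / 3508.4) = exp(0.5302) = 1.6992.
m_f = 270,000 / 1.6992 = 158,898 kg, so propellant = m₀ − m_f = 270,000 − 158,898 = 111,102 kg.

propellant mass ≈ 111000 kg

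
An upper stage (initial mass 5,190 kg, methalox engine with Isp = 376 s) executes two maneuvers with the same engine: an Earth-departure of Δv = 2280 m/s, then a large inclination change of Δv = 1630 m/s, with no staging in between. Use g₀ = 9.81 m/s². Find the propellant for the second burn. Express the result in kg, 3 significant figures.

v_e = Isp · g₀ = 376 × 9.81 = 3688.6 m/s.
After the first burn: m = 5190 × exp(−2280/3688.6) = 5190 × 0.53895 = 2,797.15 kg.
After the second burn: m = 2,797.15 × exp(−1630/3688.6) = 2,797.15 × 0.64281 = 1,798.04 kg.
Second-burn propellant = 2,797.15 − 1,798.04 = 999.11 kg.

propellant for the second burn ≈ 999 kg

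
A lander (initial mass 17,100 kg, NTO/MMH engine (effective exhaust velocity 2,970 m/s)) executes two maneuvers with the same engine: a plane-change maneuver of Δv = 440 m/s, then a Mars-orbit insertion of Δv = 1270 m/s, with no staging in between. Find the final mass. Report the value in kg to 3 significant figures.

final mass ≈ 9610 kg

After the first burn: m = 17100 × exp(−440/2970.0) = 17100 × 0.86230 = 14,745.3 kg.
After the second burn: m = 14,745.3 × exp(−1270/2970.0) = 14,745.3 × 0.65207 = 9,614.97 kg.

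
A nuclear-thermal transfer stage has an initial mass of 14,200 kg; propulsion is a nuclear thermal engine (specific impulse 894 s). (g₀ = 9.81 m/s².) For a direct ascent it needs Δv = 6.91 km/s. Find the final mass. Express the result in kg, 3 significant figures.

v_e = Isp · g₀ = 894 × 9.81 = 8770.1 m/s.
From the ideal rocket equation, m₀/m_f = exp(Δv / v_e) = exp(6910 / 8770.1) = exp(0.7879) = 2.1988.
m_f = m₀ / 2.1988 = 14,200 / 2.1988 = 6,458.07 kg.

final mass ≈ 6460 kg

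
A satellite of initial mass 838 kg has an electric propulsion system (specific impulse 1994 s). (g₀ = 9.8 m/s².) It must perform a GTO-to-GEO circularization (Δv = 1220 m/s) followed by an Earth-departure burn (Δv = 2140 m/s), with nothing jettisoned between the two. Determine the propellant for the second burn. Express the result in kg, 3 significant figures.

v_e = Isp · g₀ = 1994 × 9.8 = 19541.2 m/s.
After the first burn: m = 838 × exp(−1220/19541.2) = 838 × 0.93948 = 787.284 kg.
After the second burn: m = 787.284 × exp(−2140/19541.2) = 787.284 × 0.89627 = 705.619 kg.
Second-burn propellant = 787.284 − 705.619 = 81.665 kg.

propellant for the second burn ≈ 81.7 kg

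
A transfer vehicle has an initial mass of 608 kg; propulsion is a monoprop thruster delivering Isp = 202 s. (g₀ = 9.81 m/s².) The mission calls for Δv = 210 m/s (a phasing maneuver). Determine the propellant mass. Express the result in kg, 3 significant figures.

propellant mass ≈ 61.1 kg

v_e = Isp · g₀ = 202 × 9.81 = 1981.6 m/s.
m₀/m_f = exp(Δv / v_e) = exp(210 / 1981.6) = exp(0.1060) = 1.1118.
m_f = 608 / 1.1118 = 546.861 kg, so propellant = m₀ − m_f = 608 − 546.861 = 61.139 kg.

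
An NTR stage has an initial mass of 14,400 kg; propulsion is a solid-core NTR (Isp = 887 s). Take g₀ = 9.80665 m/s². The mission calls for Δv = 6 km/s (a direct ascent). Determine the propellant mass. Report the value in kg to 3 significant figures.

v_e = Isp · g₀ = 887 × 9.80665 = 8698.5 m/s.
m₀/m_f = exp(Δv / v_e) = exp(6000 / 8698.5) = exp(0.6898) = 1.9933.
m_f = 14,400 / 1.9933 = 7,224.2 kg, so propellant = m₀ − m_f = 14,400 − 7,224.2 = 7,175.8 kg.

propellant mass ≈ 7180 kg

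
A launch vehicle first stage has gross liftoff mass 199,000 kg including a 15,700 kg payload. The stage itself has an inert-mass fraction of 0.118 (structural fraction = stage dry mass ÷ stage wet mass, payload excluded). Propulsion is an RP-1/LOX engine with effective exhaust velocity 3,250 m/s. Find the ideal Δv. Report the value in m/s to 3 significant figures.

Stage wet mass = m₀ − payload = 199,000 − 15,700 = 183,300 kg.
Stage dry mass = ε × stage wet mass = 0.118 × 183,300 = 21,629.4 kg.
Burnout mass m_f = stage dry + payload = 21,629.4 + 15,700 = 37,329.4 kg.
Δv = v_e · ln(199,000/37,329.4) = 3250.0 × ln(5.331) = 3250.0 × 1.6735 ≈ 5439 m/s.

Δv ≈ 5440 m/s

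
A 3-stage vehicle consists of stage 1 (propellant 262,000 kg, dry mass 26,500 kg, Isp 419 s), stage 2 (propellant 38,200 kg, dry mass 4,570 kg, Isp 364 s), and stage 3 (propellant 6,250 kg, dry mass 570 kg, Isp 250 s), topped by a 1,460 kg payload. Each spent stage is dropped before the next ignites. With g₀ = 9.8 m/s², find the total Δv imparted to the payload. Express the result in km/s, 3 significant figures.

Δv ≈ 14.4 km/s

Ignition mass of stage 1 = 262,000+26,500 + 38,200+4,570 + 6,250+570 + 1,460 = 339,550 kg.
Stage 1: m₀ = 339,550 kg, m_f = 339,550 − 262,000 = 77,550 kg; Δv = 419×9.8×ln(4.378) = 4106.2×1.4767 ≈ 6064 m/s.
Stage 2: m₀ = 51,050 kg, m_f = 51,050 − 38,200 = 12,850 kg; Δv = 364×9.8×ln(3.973) = 3567.2×1.3795 ≈ 4921 m/s.
Stage 3: m₀ = 8,280 kg, m_f = 8,280 − 6,250 = 2,030 kg; Δv = 250×9.8×ln(4.079) = 2450.0×1.4058 ≈ 3444 m/s.
Total Δv = 6064 + 4921 + 3444 = 14429 m/s.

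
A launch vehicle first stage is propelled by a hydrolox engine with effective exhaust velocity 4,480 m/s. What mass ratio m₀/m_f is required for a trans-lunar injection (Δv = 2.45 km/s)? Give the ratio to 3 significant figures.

mass ratio ≈ 1.73

By the Tsiolkovsky rocket equation, m₀/m_f = exp(Δv / v_e) = exp(2450 / 4480.0) = exp(0.5469) = 1.7278.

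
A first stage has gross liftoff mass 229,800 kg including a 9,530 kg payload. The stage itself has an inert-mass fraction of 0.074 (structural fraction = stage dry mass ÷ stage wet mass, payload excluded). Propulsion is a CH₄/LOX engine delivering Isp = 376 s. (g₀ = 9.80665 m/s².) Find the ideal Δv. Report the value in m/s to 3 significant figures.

Stage wet mass = m₀ − payload = 229,800 − 9,530 = 220,270 kg.
Stage dry mass = ε × stage wet mass = 0.074 × 220,270 = 16,300 kg.
Burnout mass m_f = stage dry + payload = 16,300 + 9,530 = 25,830 kg.
v_e = Isp · g₀ = 376 × 9.80665 = 3687.3 m/s.
From the ideal rocket equation, Δv = v_e · ln(229,800/25,830) = 3687.3 × ln(8.897) = 3687.3 × 2.1857 ≈ 8059 m/s.

Δv ≈ 8060 m/s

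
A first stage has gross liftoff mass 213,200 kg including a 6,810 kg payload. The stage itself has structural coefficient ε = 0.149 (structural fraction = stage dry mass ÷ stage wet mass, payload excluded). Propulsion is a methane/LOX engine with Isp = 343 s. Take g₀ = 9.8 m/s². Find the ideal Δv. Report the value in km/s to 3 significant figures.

Δv ≈ 5.84 km/s

Stage wet mass = m₀ − payload = 213,200 − 6,810 = 206,390 kg.
Stage dry mass = ε × stage wet mass = 0.149 × 206,390 = 30,752.1 kg.
Burnout mass m_f = stage dry + payload = 30,752.1 + 6,810 = 37,562.1 kg.
v_e = Isp · g₀ = 343 × 9.8 = 3361.4 m/s.
Using Δv = v_e ln(m₀/m_f): Δv = v_e · ln(213,200/37,562.1) = 3361.4 × ln(5.676) = 3361.4 × 1.7362 ≈ 5836 m/s.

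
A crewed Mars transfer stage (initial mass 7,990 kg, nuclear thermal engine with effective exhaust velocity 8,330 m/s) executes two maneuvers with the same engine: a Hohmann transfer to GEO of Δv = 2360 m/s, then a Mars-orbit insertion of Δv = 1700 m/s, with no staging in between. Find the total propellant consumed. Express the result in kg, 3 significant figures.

After the first burn: m = 7990 × exp(−2360/8330.0) = 7990 × 0.75328 = 6,018.71 kg.
After the second burn: m = 6,018.71 × exp(−1700/8330.0) = 6,018.71 × 0.81540 = 4,907.66 kg.
Total propellant = m₀ − m_final = 7990 − 4,907.66 = 3,082.34 kg.

total propellant consumed ≈ 3080 kg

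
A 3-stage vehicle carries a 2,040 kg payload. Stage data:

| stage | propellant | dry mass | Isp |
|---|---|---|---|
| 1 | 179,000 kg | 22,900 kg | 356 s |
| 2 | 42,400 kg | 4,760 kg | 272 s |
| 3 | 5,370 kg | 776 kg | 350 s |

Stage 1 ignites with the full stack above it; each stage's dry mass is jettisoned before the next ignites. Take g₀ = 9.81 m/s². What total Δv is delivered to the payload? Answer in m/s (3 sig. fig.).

Δv ≈ 11700 m/s

Ignition mass of stage 1 = 179,000+22,900 + 42,400+4,760 + 5,370+776 + 2,040 = 257,246 kg.
Stage 1: m₀ = 257,246 kg, m_f = 257,246 − 179,000 = 78,246 kg; Δv = 356×9.81×ln(3.288) = 3492.4×1.1902 ≈ 4157 m/s.
Stage 2: m₀ = 55,346 kg, m_f = 55,346 − 42,400 = 12,946 kg; Δv = 272×9.81×ln(4.275) = 2668.3×1.4528 ≈ 3877 m/s.
Stage 3: m₀ = 8,186 kg, m_f = 8,186 − 5,370 = 2,816 kg; Δv = 350×9.81×ln(2.907) = 3433.5×1.0671 ≈ 3664 m/s.
Total Δv = 4157 + 3877 + 3664 = 11698 m/s.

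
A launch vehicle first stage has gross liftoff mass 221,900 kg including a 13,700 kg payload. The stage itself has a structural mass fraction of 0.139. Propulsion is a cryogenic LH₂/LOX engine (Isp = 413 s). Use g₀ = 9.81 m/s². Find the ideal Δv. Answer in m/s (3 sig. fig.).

Stage wet mass = m₀ − payload = 221,900 − 13,700 = 208,200 kg.
Stage dry mass = ε × stage wet mass = 0.139 × 208,200 = 28,939.8 kg.
Burnout mass m_f = stage dry + payload = 28,939.8 + 13,700 = 42,639.8 kg.
v_e = Isp · g₀ = 413 × 9.81 = 4051.5 m/s.
Rocket equation: Δv = v_e · ln(221,900/42,639.8) = 4051.5 × ln(5.204) = 4051.5 × 1.6494 ≈ 6683 m/s.

Δv ≈ 6680 m/s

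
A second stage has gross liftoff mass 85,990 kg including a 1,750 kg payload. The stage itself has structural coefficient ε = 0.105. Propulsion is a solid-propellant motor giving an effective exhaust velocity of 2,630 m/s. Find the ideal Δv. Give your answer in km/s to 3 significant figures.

Δv ≈ 5.51 km/s

Stage wet mass = m₀ − payload = 85,990 − 1,750 = 84,240 kg.
Stage dry mass = ε × stage wet mass = 0.105 × 84,240 = 8,845.2 kg.
Burnout mass m_f = stage dry + payload = 8,845.2 + 1,750 = 10,595.2 kg.
By the Tsiolkovsky rocket equation, Δv = v_e · ln(85,990/10,595.2) = 2630.0 × ln(8.116) = 2630.0 × 2.0938 ≈ 5507 m/s.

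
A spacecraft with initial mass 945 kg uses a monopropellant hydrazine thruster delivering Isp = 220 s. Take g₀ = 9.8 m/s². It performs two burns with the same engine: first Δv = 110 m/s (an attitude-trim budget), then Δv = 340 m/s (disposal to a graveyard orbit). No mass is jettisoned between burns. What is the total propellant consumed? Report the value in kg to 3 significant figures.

v_e = Isp · g₀ = 220 × 9.8 = 2156.0 m/s.
After the first burn: m = 945 × exp(−110/2156.0) = 945 × 0.95026 = 897.996 kg.
After the second burn: m = 897.996 × exp(−340/2156.0) = 897.996 × 0.85411 = 766.987 kg.
Total propellant = m₀ − m_final = 945 − 766.987 = 178.013 kg.

total propellant consumed ≈ 178 kg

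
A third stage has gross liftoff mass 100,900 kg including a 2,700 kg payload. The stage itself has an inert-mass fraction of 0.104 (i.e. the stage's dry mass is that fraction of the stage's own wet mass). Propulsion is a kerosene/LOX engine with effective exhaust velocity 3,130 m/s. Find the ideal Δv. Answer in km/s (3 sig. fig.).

Δv ≈ 6.44 km/s

Stage wet mass = m₀ − payload = 100,900 − 2,700 = 98,200 kg.
Stage dry mass = ε × stage wet mass = 0.104 × 98,200 = 10,212.8 kg.
Burnout mass m_f = stage dry + payload = 10,212.8 + 2,700 = 12,912.8 kg.
By the Tsiolkovsky rocket equation, Δv = v_e · ln(100,900/12,912.8) = 3130.0 × ln(7.814) = 3130.0 × 2.0559 ≈ 6435 m/s.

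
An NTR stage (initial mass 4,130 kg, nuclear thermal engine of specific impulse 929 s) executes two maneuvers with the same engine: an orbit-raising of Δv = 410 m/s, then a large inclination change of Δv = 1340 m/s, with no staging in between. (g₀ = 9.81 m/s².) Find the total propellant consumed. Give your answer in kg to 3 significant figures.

total propellant consumed ≈ 722 kg

v_e = Isp · g₀ = 929 × 9.81 = 9113.5 m/s.
After the first burn: m = 4130 × exp(−410/9113.5) = 4130 × 0.95601 = 3,948.32 kg.
After the second burn: m = 3,948.32 × exp(−1340/9113.5) = 3,948.32 × 0.86326 = 3,408.43 kg.
Total propellant = m₀ − m_final = 4130 − 3,408.43 = 721.57 kg.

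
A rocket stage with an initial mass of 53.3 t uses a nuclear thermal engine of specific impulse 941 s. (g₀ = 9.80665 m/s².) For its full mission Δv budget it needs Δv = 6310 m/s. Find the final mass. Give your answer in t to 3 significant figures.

v_e = Isp · g₀ = 941 × 9.80665 = 9228.1 m/s.
m₀/m_f = exp(Δv / v_e) = exp(6310 / 9228.1) = exp(0.6838) = 1.9814.
m_f = m₀ / 1.9814 = 53.3 / 1.9814 = 26.9002 t.

final mass ≈ 26.9 t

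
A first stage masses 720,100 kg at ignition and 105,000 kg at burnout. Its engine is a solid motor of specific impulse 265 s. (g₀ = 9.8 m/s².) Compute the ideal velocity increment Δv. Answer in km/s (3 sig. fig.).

Δv ≈ 5.00 km/s

v_e = Isp · g₀ = 265 × 9.8 = 2597.0 m/s.
Δv = v_e · ln(m₀/m_f) = 2597.0 × ln(6.858) = 2597.0 × 1.9254 ≈ 5000.3 m/s.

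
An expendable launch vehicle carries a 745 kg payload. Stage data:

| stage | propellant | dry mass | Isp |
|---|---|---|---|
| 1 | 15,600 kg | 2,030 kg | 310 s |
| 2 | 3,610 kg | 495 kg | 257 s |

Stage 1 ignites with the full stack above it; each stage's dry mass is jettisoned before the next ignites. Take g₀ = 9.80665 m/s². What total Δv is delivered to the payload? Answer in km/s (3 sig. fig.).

Ignition mass of stage 1 = 15,600+2,030 + 3,610+495 + 745 = 22,480 kg.
Stage 1: m₀ = 22,480 kg, m_f = 22,480 − 15,600 = 6,880 kg; Δv = 310×9.80665×ln(3.267) = 3040.1×1.1840 ≈ 3599 m/s.
Stage 2: m₀ = 4,850 kg, m_f = 4,850 − 3,610 = 1,240 kg; Δv = 257×9.80665×ln(3.911) = 2520.3×1.3639 ≈ 3437 m/s.
Total Δv = 3599 + 3437 = 7036 m/s.

Δv ≈ 7.04 km/s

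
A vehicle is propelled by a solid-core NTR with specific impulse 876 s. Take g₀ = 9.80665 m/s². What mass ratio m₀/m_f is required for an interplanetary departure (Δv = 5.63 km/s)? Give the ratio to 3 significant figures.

v_e = Isp · g₀ = 876 × 9.80665 = 8590.6 m/s.
From the ideal rocket equation, m₀/m_f = exp(Δv / v_e) = exp(5630 / 8590.6) = exp(0.6554) = 1.9258.

mass ratio ≈ 1.93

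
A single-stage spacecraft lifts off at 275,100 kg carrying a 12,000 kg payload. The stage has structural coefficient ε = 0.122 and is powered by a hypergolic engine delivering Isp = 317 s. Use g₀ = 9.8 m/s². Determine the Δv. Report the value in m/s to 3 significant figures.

Stage wet mass = m₀ − payload = 275,100 − 12,000 = 263,100 kg.
Stage dry mass = ε × stage wet mass = 0.122 × 263,100 = 32,098.2 kg.
Burnout mass m_f = stage dry + payload = 32,098.2 + 12,000 = 44,098.2 kg.
v_e = Isp · g₀ = 317 × 9.8 = 3106.6 m/s.
Δv = v_e · ln(275,100/44,098.2) = 3106.6 × ln(6.238) = 3106.6 × 1.8307 ≈ 5687 m/s.

Δv ≈ 5690 m/s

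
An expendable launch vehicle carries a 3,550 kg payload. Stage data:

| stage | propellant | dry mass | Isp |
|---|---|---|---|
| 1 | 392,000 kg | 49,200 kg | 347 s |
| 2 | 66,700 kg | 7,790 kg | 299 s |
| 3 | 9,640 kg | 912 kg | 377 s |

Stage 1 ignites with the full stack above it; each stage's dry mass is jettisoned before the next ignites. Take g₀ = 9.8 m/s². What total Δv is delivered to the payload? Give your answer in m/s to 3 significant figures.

Δv ≈ 12900 m/s

Ignition mass of stage 1 = 392,000+49,200 + 66,700+7,790 + 9,640+912 + 3,550 = 529,792 kg.
Stage 1: m₀ = 529,792 kg, m_f = 529,792 − 392,000 = 137,792 kg; Δv = 347×9.8×ln(3.845) = 3400.6×1.3467 ≈ 4580 m/s.
Stage 2: m₀ = 88,592 kg, m_f = 88,592 − 66,700 = 21,892 kg; Δv = 299×9.8×ln(4.047) = 2930.2×1.3979 ≈ 4096 m/s.
Stage 3: m₀ = 14,102 kg, m_f = 14,102 − 9,640 = 4,462 kg; Δv = 377×9.8×ln(3.16) = 3694.6×1.1507 ≈ 4251 m/s.
Total Δv = 4580 + 4096 + 4251 = 12927 m/s.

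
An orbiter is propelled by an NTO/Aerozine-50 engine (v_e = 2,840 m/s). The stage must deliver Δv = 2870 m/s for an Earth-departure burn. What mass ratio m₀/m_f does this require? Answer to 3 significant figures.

mass ratio ≈ 2.75

Rocket equation: m₀/m_f = exp(Δv / v_e) = exp(2870 / 2840.0) = exp(1.0106) = 2.7471.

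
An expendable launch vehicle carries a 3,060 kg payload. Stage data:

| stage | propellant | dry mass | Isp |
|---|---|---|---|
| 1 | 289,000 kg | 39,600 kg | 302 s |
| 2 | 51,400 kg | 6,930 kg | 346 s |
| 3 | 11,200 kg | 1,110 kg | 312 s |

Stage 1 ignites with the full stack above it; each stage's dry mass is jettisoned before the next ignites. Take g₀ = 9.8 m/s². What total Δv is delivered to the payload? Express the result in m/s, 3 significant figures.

Δv ≈ 11800 m/s

Ignition mass of stage 1 = 289,000+39,600 + 51,400+6,930 + 11,200+1,110 + 3,060 = 402,300 kg.
Stage 1: m₀ = 402,300 kg, m_f = 402,300 − 289,000 = 113,300 kg; Δv = 302×9.8×ln(3.551) = 2959.6×1.2672 ≈ 3750 m/s.
Stage 2: m₀ = 73,700 kg, m_f = 73,700 − 51,400 = 22,300 kg; Δv = 346×9.8×ln(3.305) = 3390.8×1.1954 ≈ 4053 m/s.
Stage 3: m₀ = 15,370 kg, m_f = 15,370 − 11,200 = 4,170 kg; Δv = 312×9.8×ln(3.686) = 3057.6×1.3045 ≈ 3989 m/s.
Total Δv = 3750 + 4053 + 3989 = 11792 m/s.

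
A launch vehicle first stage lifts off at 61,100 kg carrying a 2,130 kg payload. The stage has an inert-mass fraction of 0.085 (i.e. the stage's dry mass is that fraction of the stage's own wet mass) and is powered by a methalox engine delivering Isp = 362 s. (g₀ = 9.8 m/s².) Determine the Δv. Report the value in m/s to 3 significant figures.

Δv ≈ 7610 m/s

Stage wet mass = m₀ − payload = 61,100 − 2,130 = 58,970 kg.
Stage dry mass = ε × stage wet mass = 0.085 × 58,970 = 5,012.45 kg.
Burnout mass m_f = stage dry + payload = 5,012.45 + 2,130 = 7,142.45 kg.
v_e = Isp · g₀ = 362 × 9.8 = 3547.6 m/s.
From the ideal rocket equation, Δv = v_e · ln(61,100/7,142.45) = 3547.6 × ln(8.554) = 3547.6 × 2.1465 ≈ 7615 m/s.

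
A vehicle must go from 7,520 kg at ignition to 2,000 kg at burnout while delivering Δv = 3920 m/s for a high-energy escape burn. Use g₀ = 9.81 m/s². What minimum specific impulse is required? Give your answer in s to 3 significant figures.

ln(m₀/m_f) = ln(7520/2000) = ln(3.76) = 1.3244.
Using Δv = v_e ln(m₀/m_f): v_e = Δv / ln(m₀/m_f) = 3920 / 1.3244 = 2959.8 m/s.
Isp = v_e / g₀ = 2959.8 / 9.81 = 301.7 s.

Isp ≈ 302 s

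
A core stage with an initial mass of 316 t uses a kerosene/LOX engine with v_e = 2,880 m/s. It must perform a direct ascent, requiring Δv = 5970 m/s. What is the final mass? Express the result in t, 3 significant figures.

final mass ≈ 39.8 t

m₀/m_f = exp(Δv / v_e) = exp(5970 / 2880.0) = exp(2.0729) = 7.9480.
m_f = m₀ / 7.9480 = 316 / 7.9480 = 39.7584 t.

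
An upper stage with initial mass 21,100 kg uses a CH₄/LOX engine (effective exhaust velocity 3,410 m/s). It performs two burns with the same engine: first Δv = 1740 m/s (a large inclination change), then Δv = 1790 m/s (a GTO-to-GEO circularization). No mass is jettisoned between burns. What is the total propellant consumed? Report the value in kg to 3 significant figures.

total propellant consumed ≈ 13600 kg

After the first burn: m = 21100 × exp(−1740/3410.0) = 21100 × 0.60034 = 12,667.2 kg.
After the second burn: m = 12,667.2 × exp(−1790/3410.0) = 12,667.2 × 0.59160 = 7,493.92 kg.
Total propellant = m₀ − m_final = 21100 − 7,493.92 = 13,606.08 kg.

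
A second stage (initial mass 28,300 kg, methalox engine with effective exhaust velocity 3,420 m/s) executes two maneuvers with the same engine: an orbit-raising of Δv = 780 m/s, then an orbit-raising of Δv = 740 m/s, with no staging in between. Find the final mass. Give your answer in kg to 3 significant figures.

final mass ≈ 18100 kg

After the first burn: m = 28300 × exp(−780/3420.0) = 28300 × 0.79607 = 22,528.8 kg.
After the second burn: m = 22,528.8 × exp(−740/3420.0) = 22,528.8 × 0.80543 = 18,145.4 kg.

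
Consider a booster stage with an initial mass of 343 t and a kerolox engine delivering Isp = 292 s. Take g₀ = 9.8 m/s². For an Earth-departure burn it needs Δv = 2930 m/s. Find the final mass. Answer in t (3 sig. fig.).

final mass ≈ 123 t

v_e = Isp · g₀ = 292 × 9.8 = 2861.6 m/s.
From the ideal rocket equation, m₀/m_f = exp(Δv / v_e) = exp(2930 / 2861.6) = exp(1.0239) = 2.7840.
m_f = m₀ / 2.7840 = 343 / 2.7840 = 123.204 t.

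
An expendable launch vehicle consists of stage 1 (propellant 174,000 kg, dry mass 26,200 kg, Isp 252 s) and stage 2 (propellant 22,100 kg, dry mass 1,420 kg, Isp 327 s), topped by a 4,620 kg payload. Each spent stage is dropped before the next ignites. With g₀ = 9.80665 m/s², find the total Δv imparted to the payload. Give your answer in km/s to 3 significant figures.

Δv ≈ 8.48 km/s

Ignition mass of stage 1 = 174,000+26,200 + 22,100+1,420 + 4,620 = 228,340 kg.
Stage 1: m₀ = 228,340 kg, m_f = 228,340 − 174,000 = 54,340 kg; Δv = 252×9.80665×ln(4.202) = 2471.3×1.4356 ≈ 3548 m/s.
Stage 2: m₀ = 28,140 kg, m_f = 28,140 − 22,100 = 6,040 kg; Δv = 327×9.80665×ln(4.659) = 3206.8×1.5388 ≈ 4935 m/s.
Total Δv = 3548 + 4935 = 8483 m/s.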